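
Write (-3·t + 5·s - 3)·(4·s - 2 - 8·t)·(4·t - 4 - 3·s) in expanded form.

(-3·t + 5·s - 3)·(4·s - 2 - 8·t)·(4·t - 4 - 3·s)
= (-12·s·t + 6·t + 24·t² + 20·s² - 10·s - 40·s·t - 12·s + 6 + 24·t)·(4·t - 4 - 3·s)    [distributive law]
= (-52·s·t + 30·t + 24·t² + 20·s² - 22·s + 6)·(4·t - 4 - 3·s)    [combine like terms]
= -208·s·t² + 208·s·t + 156·s²·t + 120·t² - 120·t - 90·s·t + 96·t³ - 96·t² - 72·s·t² + 80·s²·t - 80·s² - 60·s³ - 88·s·t + 88·s + 66·s² + 24·t - 24 - 18·s    [distributive law]
= -280·s·t² + 30·s·t + 236·s²·t + 24·t² - 96·t + 96·t³ - 14·s² - 60·s³ + 70·s - 24    [combine like terms]

-280·s·t² + 30·s·t + 236·s²·t + 24·t² - 96·t + 96·t³ - 14·s² - 60·s³ + 70·s - 24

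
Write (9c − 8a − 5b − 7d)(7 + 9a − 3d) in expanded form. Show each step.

63c + 81ac − 27cd − 56a − 72a^2 − 39ad − 35b − 45ab + 15bd − 49d + 21d^2

(9c − 8a − 5b − 7d)(7 + 9a − 3d)
= 63c + 81ac − 27cd − 56a − 72a^2 + 24ad − 35b − 45ab + 15bd − 49d − 63ad + 21d^2    [distributive law]
= 63c + 81ac − 27cd − 56a − 72a^2 − 39ad − 35b − 45ab + 15bd − 49d + 21d^2    [combine like terms]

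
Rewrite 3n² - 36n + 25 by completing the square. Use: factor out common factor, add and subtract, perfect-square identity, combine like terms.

3(n - 6)² - 83

3n² - 36n + 25
= 3(n² - 12n) + 25    [factor out 3 from the n-terms]
= 3(n² - 12n + 36 - 36) + 25    [add and subtract 36 inside the bracket]
= 3(n - 6)² - 108 + 25    [perfect-square identity]
= 3(n - 6)² - 83    [combine constants]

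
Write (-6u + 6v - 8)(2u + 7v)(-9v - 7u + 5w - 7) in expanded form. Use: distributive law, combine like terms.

(-6u + 6v - 8)(2u + 7v)(-9v - 7u + 5w - 7)
= (-12u^2 - 42uv + 12uv + 42v^2 - 16u - 56v)(-9v - 7u + 5w - 7)    [distributive law]
= (-12u^2 - 30uv + 42v^2 - 16u - 56v)(-9v - 7u + 5w - 7)    [combine like terms]
= 108u^2v + 84u^3 - 60u^2w + 84u^2 + 270uv^2 + 210u^2v - 150uvw + 210uv - 378v^3 - 294uv^2 + 210v^2w - 294v^2 + 144uv + 112u^2 - 80uw + 112u + 504v^2 + 392uv - 280vw + 392v    [distributive law]
= 318u^2v + 84u^3 - 60u^2w + 196u^2 - 24uv^2 - 150uvw + 746uv - 378v^3 + 210v^2w + 210v^2 - 80uw + 112u - 280vw + 392v    [combine like terms]

318u^2v + 84u^3 - 60u^2w + 196u^2 - 24uv^2 - 150uvw + 746uv - 378v^3 + 210v^2w + 210v^2 - 80uw + 112u - 280vw + 392v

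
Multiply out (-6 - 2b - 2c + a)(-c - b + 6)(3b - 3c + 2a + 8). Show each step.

(-6 - 2b - 2c + a)(-c - b + 6)(3b - 3c + 2a + 8)
= (6c + 6b - 36 + 2bc + 2b^2 - 12b + 2c^2 + 2bc - 12c - ac - ab + 6a)(3b - 3c + 2a + 8)    [distributive law]
= (-6c - 6b - 36 + 4bc + 2b^2 + 2c^2 - ac - ab + 6a)(3b - 3c + 2a + 8)    [combine like terms]
= -18bc + 18c^2 - 12ac - 48c - 18b^2 + 18bc - 12ab - 48b - 108b + 108c - 72a - 288 + 12b^2c - 12bc^2 + 8abc + 32bc + 6b^3 - 6b^2c + 4ab^2 + 16b^2 + 6bc^2 - 6c^3 + 4ac^2 + 16c^2 - 3abc + 3ac^2 - 2a^2c - 8ac - 3ab^2 + 3abc - 2a^2b - 8ab + 18ab - 18ac + 12a^2 + 48a    [distributive law]
= 32bc + 34c^2 - 38ac + 60c - 2b^2 - 2ab - 156b - 24a - 288 + 6b^2c - 6bc^2 + 8abc + 6b^3 + ab^2 - 6c^3 + 7ac^2 - 2a^2c - 2a^2b + 12a^2    [combine like terms]

32bc + 34c^2 - 38ac + 60c - 2b^2 - 2ab - 156b - 24a - 288 + 6b^2c - 6bc^2 + 8abc + 6b^3 + ab^2 - 6c^3 + 7ac^2 - 2a^2c - 2a^2b + 12a^2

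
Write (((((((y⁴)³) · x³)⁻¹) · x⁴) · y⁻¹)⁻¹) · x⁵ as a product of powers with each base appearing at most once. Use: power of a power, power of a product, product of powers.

x⁴y¹³

(((((((y⁴)³) · x³)⁻¹) · x⁴) · y⁻¹)⁻¹) · x⁵
= (((((((y⁴)³) · x³)⁻¹) · x⁴)⁻¹) · ((y⁻¹)⁻¹)) · x⁵    [power of a product]
= (((((((y⁴)³) · x³)⁻¹)⁻¹) · ((x⁴)⁻¹)) · ((y⁻¹)⁻¹)) · x⁵    [power of a product]
= ((((((y⁴)³) · x³)¹) · ((x⁴)⁻¹)) · ((y⁻¹)⁻¹)) · x⁵    [power of a power]
= ((((((y⁴)³)¹) · ((x³)¹)) · ((x⁴)⁻¹)) · ((y⁻¹)⁻¹)) · x⁵    [power of a product]
= (((((y⁴)³) · ((x³)¹)) · ((x⁴)⁻¹)) · ((y⁻¹)⁻¹)) · x⁵    [power of a power]
= (((y¹² · ((x³)¹)) · ((x⁴)⁻¹)) · ((y⁻¹)⁻¹)) · x⁵    [power of a power]
= (((y¹² · x³) · ((x⁴)⁻¹)) · ((y⁻¹)⁻¹)) · x⁵    [power of a power]
= (((y¹² · x³) · x⁻⁴) · ((y⁻¹)⁻¹)) · x⁵    [power of a power]
= (((y¹² · x³) · x⁻⁴) · y) · x⁵    [power of a power]
= x⁴y¹³    [product of powers]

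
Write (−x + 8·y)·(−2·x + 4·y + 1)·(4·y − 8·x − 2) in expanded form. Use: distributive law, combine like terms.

(−x + 8·y)·(−2·x + 4·y + 1)·(4·y − 8·x − 2)
= (2·x^2 − 4·x·y − x − 16·x·y + 32·y^2 + 8·y)·(4·y − 8·x − 2)    [distributive law]
= (2·x^2 − 20·x·y − x + 32·y^2 + 8·y)·(4·y − 8·x − 2)    [combine like terms]
= 8·x^2·y − 16·x^3 − 4·x^2 − 80·x·y^2 + 160·x^2·y + 40·x·y − 4·x·y + 8·x^2 + 2·x + 128·y^3 − 256·x·y^2 − 64·y^2 + 32·y^2 − 64·x·y − 16·y    [distributive law]
= 168·x^2·y − 16·x^3 + 4·x^2 − 336·x·y^2 − 28·x·y + 2·x + 128·y^3 − 32·y^2 − 16·y    [combine like terms]

168·x^2·y − 16·x^3 + 4·x^2 − 336·x·y^2 − 28·x·y + 2·x + 128·y^3 − 32·y^2 − 16·y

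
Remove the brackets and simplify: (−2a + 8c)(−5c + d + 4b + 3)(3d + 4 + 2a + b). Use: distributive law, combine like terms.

(−2a + 8c)(−5c + d + 4b + 3)(3d + 4 + 2a + b)
= (10ac − 2ad − 8ab − 6a − 40c^2 + 8cd + 32bc + 24c)(3d + 4 + 2a + b)    [distributive law]
= 30acd + 40ac + 20a^2c + 10abc − 6ad^2 − 8ad − 4a^2d − 2abd − 24abd − 32ab − 16a^2b − 8ab^2 − 18ad − 24a − 12a^2 − 6ab − 120c^2d − 160c^2 − 80ac^2 − 40bc^2 + 24cd^2 + 32cd + 16acd + 8bcd + 96bcd + 128bc + 64abc + 32b^2c + 72cd + 96c + 48ac + 24bc    [distributive law]
= 46acd + 88ac + 20a^2c + 74abc − 6ad^2 − 26ad − 4a^2d − 26abd − 38ab − 16a^2b − 8ab^2 − 24a − 12a^2 − 120c^2d − 160c^2 − 80ac^2 − 40bc^2 + 24cd^2 + 104cd + 104bcd + 152bc + 32b^2c + 96c    [combine like terms]

46acd + 88ac + 20a^2c + 74abc − 6ad^2 − 26ad − 4a^2d − 26abd − 38ab − 16a^2b − 8ab^2 − 24a − 12a^2 − 120c^2d − 160c^2 − 80ac^2 − 40bc^2 + 24cd^2 + 104cd + 104bcd + 152bc + 32b^2c + 96c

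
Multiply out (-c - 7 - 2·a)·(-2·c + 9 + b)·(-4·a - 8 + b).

-8·a·c^2 - 16·c^2 + 2·b·c^2 - 52·a·c - 40·c + 13·b·c + 8·a·b·c - b^2·c + 396·a + 504 - 7·b + 26·a·b - 7·b^2 - 16·a^2·c + 72·a^2 + 8·a^2·b - 2·a·b^2

(-c - 7 - 2·a)·(-2·c + 9 + b)·(-4·a - 8 + b)
= (2·c^2 - 9·c - b·c + 14·c - 63 - 7·b + 4·a·c - 18·a - 2·a·b)·(-4·a - 8 + b)    [distributive law]
= (2·c^2 + 5·c - b·c - 63 - 7·b + 4·a·c - 18·a - 2·a·b)·(-4·a - 8 + b)    [combine like terms]
= -8·a·c^2 - 16·c^2 + 2·b·c^2 - 20·a·c - 40·c + 5·b·c + 4·a·b·c + 8·b·c - b^2·c + 252·a + 504 - 63·b + 28·a·b + 56·b - 7·b^2 - 16·a^2·c - 32·a·c + 4·a·b·c + 72·a^2 + 144·a - 18·a·b + 8·a^2·b + 16·a·b - 2·a·b^2    [distributive law]
= -8·a·c^2 - 16·c^2 + 2·b·c^2 - 52·a·c - 40·c + 13·b·c + 8·a·b·c - b^2·c + 396·a + 504 - 7·b + 26·a·b - 7·b^2 - 16·a^2·c + 72·a^2 + 8·a^2·b - 2·a·b^2    [combine like terms]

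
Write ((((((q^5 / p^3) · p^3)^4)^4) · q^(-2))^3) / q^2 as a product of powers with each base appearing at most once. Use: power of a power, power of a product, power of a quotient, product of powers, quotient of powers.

((((((q^5 / p^3) · p^3)^4)^4) · q^(-2))^3) / q^2
= ((((((q^5 / p^3) · p^3)^4)^4)^3) · ((q^(-2))^3)) / q^2    [power of a product]
= (((((q^5 / p^3) · p^3)^4)^12) · ((q^(-2))^3)) / q^2    [power of a power]
= ((((q^5 / p^3) · p^3)^48) · ((q^(-2))^3)) / q^2    [power of a power]
= ((((q^5 / p^3)^48) · ((p^3)^48)) · ((q^(-2))^3)) / q^2    [power of a product]
= (((((q^5)^48) / ((p^3)^48)) · ((p^3)^48)) · ((q^(-2))^3)) / q^2    [power of a quotient]
= (((q^240 / ((p^3)^48)) · ((p^3)^48)) · ((q^(-2))^3)) / q^2    [power of a power]
= (((q^240 / p^144) · ((p^3)^48)) · ((q^(-2))^3)) / q^2    [power of a power]
= (((q^240 / p^144) · p^144) · ((q^(-2))^3)) / q^2    [power of a power]
= (((q^240 / p^144) · p^144) · q^(-6)) / q^2    [power of a power]
= q^232    [quotient of powers; product of powers]

q^232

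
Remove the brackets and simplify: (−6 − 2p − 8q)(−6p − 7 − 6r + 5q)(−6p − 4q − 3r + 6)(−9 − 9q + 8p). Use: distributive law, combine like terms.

2436p^2 + 3512p^2q − 1176p^3 + 624pq − 2392pq^2 + 3366pr + 7224pqr − 1380p^2r + 1584p − 2160q + 3204q^2 − 810r − 1404qr − 2268 + 54q^2r + 972r^2 + 2268qr^2 − 540pr^2 + 1656q^3 − 1560p^3q − 576p^4 + 3188p^2q^2 − 2628p^2qr − 864p^3r + 3474pq^2r − 828pqr^2 − 288p^2r^2 + 488pq^3 + 648q^3r + 1296q^2r^2 − 1440q^4

(−6 − 2p − 8q)(−6p − 7 − 6r + 5q)(−6p − 4q − 3r + 6)(−9 − 9q + 8p)
= (36p + 42 + 36r − 30q + 12p^2 + 14p + 12pr − 10pq + 48pq + 56q + 48qr − 40q^2)(−6p − 4q − 3r + 6)(−9 − 9q + 8p)    [distributive law]
= (50p + 42 + 36r + 26q + 12p^2 + 12pr + 38pq + 48qr − 40q^2)(−6p − 4q − 3r + 6)(−9 − 9q + 8p)    [combine like terms]
= (−300p^2 − 200pq − 150pr + 300p − 252p − 168q − 126r + 252 − 216pr − 144qr − 108r^2 + 216r − 156pq − 104q^2 − 78qr + 156q − 72p^3 − 48p^2q − 36p^2r + 72p^2 − 72p^2r − 48pqr − 36pr^2 + 72pr − 228p^2q − 152pq^2 − 114pqr + 228pq − 288pqr − 192q^2r − 144qr^2 + 288qr + 240pq^2 + 160q^3 + 120q^2r − 240q^2)(−9 − 9q + 8p)    [distributive law]
= (−228p^2 − 128pq − 294pr + 48p − 12q + 90r + 252 + 66qr − 108r^2 − 344q^2 − 72p^3 − 276p^2q − 108p^2r − 450pqr − 36pr^2 + 88pq^2 − 72q^2r − 144qr^2 + 160q^3)(−9 − 9q + 8p)    [combine like terms]
= 2052p^2 + 2052p^2q − 1824p^3 + 1152pq + 1152pq^2 − 1024p^2q + 2646pr + 2646pqr − 2352p^2r − 432p − 432pq + 384p^2 + 108q + 108q^2 − 96pq − 810r − 810qr + 720pr − 2268 − 2268q + 2016p − 594qr − 594q^2r + 528pqr + 972r^2 + 972qr^2 − 864pr^2 + 3096q^2 + 3096q^3 − 2752pq^2 + 648p^3 + 648p^3q − 576p^4 + 2484p^2q + 2484p^2q^2 − 2208p^3q + 972p^2r + 972p^2qr − 864p^3r + 4050pqr + 4050pq^2r − 3600p^2qr + 324pr^2 + 324pqr^2 − 288p^2r^2 − 792pq^2 − 792pq^3 + 704p^2q^2 + 648q^2r + 648q^3r − 576pq^2r + 1296qr^2 + 1296q^2r^2 − 1152pqr^2 − 1440q^3 − 1440q^4 + 1280pq^3    [distributive law]
= 2436p^2 + 3512p^2q − 1176p^3 + 624pq − 2392pq^2 + 3366pr + 7224pqr − 1380p^2r + 1584p − 2160q + 3204q^2 − 810r − 1404qr − 2268 + 54q^2r + 972r^2 + 2268qr^2 − 540pr^2 + 1656q^3 − 1560p^3q − 576p^4 + 3188p^2q^2 − 2628p^2qr − 864p^3r + 3474pq^2r − 828pqr^2 − 288p^2r^2 + 488pq^3 + 648q^3r + 1296q^2r^2 − 1440q^4    [combine like terms]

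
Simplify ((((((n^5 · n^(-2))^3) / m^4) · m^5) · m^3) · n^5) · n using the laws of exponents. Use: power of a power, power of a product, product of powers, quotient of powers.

m^4n^15

((((((n^5 · n^(-2))^3) / m^4) · m^5) · m^3) · n^5) · n
= (((((((n^5)^3) · ((n^(-2))^3)) / m^4) · m^5) · m^3) · n^5) · n    [power of a product]
= (((((n^15 · ((n^(-2))^3)) / m^4) · m^5) · m^3) · n^5) · n    [power of a power]
= (((((n^15 · n^(-6)) / m^4) · m^5) · m^3) · n^5) · n    [power of a power]
= ((((n^9 / m^4) · m^5) · m^3) · n^5) · n    [product of powers]
= m^4n^15    [quotient of powers; product of powers]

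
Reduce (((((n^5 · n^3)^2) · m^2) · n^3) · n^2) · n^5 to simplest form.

(((((n^5 · n^3)^2) · m^2) · n^3) · n^2) · n^5
= ((((((n^5)^2) · ((n^3)^2)) · m^2) · n^3) · n^2) · n^5    [power of a product]
= ((((n^10 · ((n^3)^2)) · m^2) · n^3) · n^2) · n^5    [power of a power]
= ((((n^10 · n^6) · m^2) · n^3) · n^2) · n^5    [power of a power]
= (((n^16 · m^2) · n^3) · n^2) · n^5    [product of powers]
= m^2n^26    [product of powers]

m^2n^26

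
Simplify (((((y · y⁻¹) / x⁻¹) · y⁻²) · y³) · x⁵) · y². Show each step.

x⁶y³

(((((y · y⁻¹) / x⁻¹) · y⁻²) · y³) · x⁵) · y²
= ((((y⁰ / x⁻¹) · y⁻²) · y³) · x⁵) · y²    [product of powers]
= x⁶y³    [quotient of powers; product of powers]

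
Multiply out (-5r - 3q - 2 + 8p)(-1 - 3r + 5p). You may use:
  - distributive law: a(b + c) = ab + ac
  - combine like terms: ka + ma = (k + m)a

(-5r - 3q - 2 + 8p)(-1 - 3r + 5p)
= 5r + 15r^2 - 25pr + 3q + 9qr - 15pq + 2 + 6r - 10p - 8p - 24pr + 40p^2    [distributive law]
= 11r + 15r^2 - 49pr + 3q + 9qr - 15pq + 2 - 18p + 40p^2    [combine like terms]

11r + 15r^2 - 49pr + 3q + 9qr - 15pq + 2 - 18p + 40p^2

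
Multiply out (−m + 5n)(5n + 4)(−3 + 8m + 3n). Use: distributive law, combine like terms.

(−m + 5n)(5n + 4)(−3 + 8m + 3n)
= (−5mn − 4m + 25n^2 + 20n)(−3 + 8m + 3n)    [distributive law]
= 15mn − 40m^2n − 15mn^2 + 12m − 32m^2 − 12mn − 75n^2 + 200mn^2 + 75n^3 − 60n + 160mn + 60n^2    [distributive law]
= 163mn − 40m^2n + 185mn^2 + 12m − 32m^2 − 15n^2 + 75n^3 − 60n    [combine like terms]

163mn − 40m^2n + 185mn^2 + 12m − 32m^2 − 15n^2 + 75n^3 − 60n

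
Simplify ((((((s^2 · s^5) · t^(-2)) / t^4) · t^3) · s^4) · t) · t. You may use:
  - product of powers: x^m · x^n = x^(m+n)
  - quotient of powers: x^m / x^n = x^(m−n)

((((((s^2 · s^5) · t^(-2)) / t^4) · t^3) · s^4) · t) · t
= (((((s^7 · t^(-2)) / t^4) · t^3) · s^4) · t) · t    [product of powers]
= s^11t^(-1)    [quotient of powers; product of powers]

s^11t^(-1)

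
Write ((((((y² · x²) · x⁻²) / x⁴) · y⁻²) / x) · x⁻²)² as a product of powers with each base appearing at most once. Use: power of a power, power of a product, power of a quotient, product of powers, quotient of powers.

x⁻¹⁴

((((((y² · x²) · x⁻²) / x⁴) · y⁻²) / x) · x⁻²)²
= ((((((y² · x²) · x⁻²) / x⁴) · y⁻²) / x)²) · ((x⁻²)²)    [power of a product]
= ((((((y² · x²) · x⁻²) / x⁴) · y⁻²)²) / (x²)) · ((x⁻²)²)    [power of a quotient]
= ((((((y² · x²) · x⁻²) / x⁴)²) · ((y⁻²)²)) / (x²)) · ((x⁻²)²)    [power of a product]
= ((((((y² · x²) · x⁻²)²) / ((x⁴)²)) · ((y⁻²)²)) / (x²)) · ((x⁻²)²)    [power of a quotient]
= ((((((y² · x²)²) · ((x⁻²)²)) / ((x⁴)²)) · ((y⁻²)²)) / (x²)) · ((x⁻²)²)    [power of a product]
= (((((((y²)²) · ((x²)²)) · ((x⁻²)²)) / ((x⁴)²)) · ((y⁻²)²)) / (x²)) · ((x⁻²)²)    [power of a product]
= (((((y⁴ · ((x²)²)) · ((x⁻²)²)) / ((x⁴)²)) · ((y⁻²)²)) / (x²)) · ((x⁻²)²)    [power of a power]
= (((((y⁴ · x⁴) · ((x⁻²)²)) / ((x⁴)²)) · ((y⁻²)²)) / (x²)) · ((x⁻²)²)    [power of a power]
= (((((y⁴ · x⁴) · x⁻⁴) / ((x⁴)²)) · ((y⁻²)²)) / (x²)) · ((x⁻²)²)    [power of a power]
= (((((y⁴ · x⁴) · x⁻⁴) / x⁸) · ((y⁻²)²)) / (x²)) · ((x⁻²)²)    [power of a power]
= (((((y⁴ · x⁴) · x⁻⁴) / x⁸) · y⁻⁴) / (x²)) · ((x⁻²)²)    [power of a power]
= (((((y⁴ · x⁴) · x⁻⁴) / x⁸) · y⁻⁴) / x²) · x⁻⁴    [power of a power]
= x⁻¹⁴    [quotient of powers; product of powers]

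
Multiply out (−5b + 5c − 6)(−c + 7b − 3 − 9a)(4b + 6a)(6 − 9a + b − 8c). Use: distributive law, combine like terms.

1788b²c − 1140ab²c + 1280b³c − 1300b²c² + 198abc − 2970a²bc − 330abc² − 948b³ + 1230ab³ − 140b⁴ + 846ab² + 540a²b² − 576b² − 216ab + 1458a²b − 2430a³b + 168bc² + 160bc³ + 252ac² + 2430a²c² + 240ac³ − 792bc − 1188ac − 3726a²c + 2430a³c + 432b + 648a + 972a² − 2916a³

(−5b + 5c − 6)(−c + 7b − 3 − 9a)(4b + 6a)(6 − 9a + b − 8c)
= (5bc − 35b² + 15b + 45ab − 5c² + 35bc − 15c − 45ac + 6c − 42b + 18 + 54a)(4b + 6a)(6 − 9a + b − 8c)    [distributive law]
= (40bc − 35b² − 27b + 45ab − 5c² − 9c − 45ac + 18 + 54a)(4b + 6a)(6 − 9a + b − 8c)    [combine like terms]
= (160b²c + 240abc − 140b³ − 210ab² − 108b² − 162ab + 180ab² + 270a²b − 20bc² − 30ac² − 36bc − 54ac − 180abc − 270a²c + 72b + 108a + 216ab + 324a²)(6 − 9a + b − 8c)    [distributive law]
= (160b²c + 60abc − 140b³ − 30ab² − 108b² + 54ab + 270a²b − 20bc² − 30ac² − 36bc − 54ac − 270a²c + 72b + 108a + 324a²)(6 − 9a + b − 8c)    [combine like terms]
= 960b²c − 1440ab²c + 160b³c − 1280b²c² + 360abc − 540a²bc + 60ab²c − 480abc² − 840b³ + 1260ab³ − 140b⁴ + 1120b³c − 180ab² + 270a²b² − 30ab³ + 240ab²c − 648b² + 972ab² − 108b³ + 864b²c + 324ab − 486a²b + 54ab² − 432abc + 1620a²b − 2430a³b + 270a²b² − 2160a²bc − 120bc² + 180abc² − 20b²c² + 160bc³ − 180ac² + 270a²c² − 30abc² + 240ac³ − 216bc + 324abc − 36b²c + 288bc² − 324ac + 486a²c − 54abc + 432ac² − 1620a²c + 2430a³c − 270a²bc + 2160a²c² + 432b − 648ab + 72b² − 576bc + 648a − 972a² + 108ab − 864ac + 1944a² − 2916a³ + 324a²b − 2592a²c    [distributive law]
= 1788b²c − 1140ab²c + 1280b³c − 1300b²c² + 198abc − 2970a²bc − 330abc² − 948b³ + 1230ab³ − 140b⁴ + 846ab² + 540a²b² − 576b² − 216ab + 1458a²b − 2430a³b + 168bc² + 160bc³ + 252ac² + 2430a²c² + 240ac³ − 792bc − 1188ac − 3726a²c + 2430a³c + 432b + 648a + 972a² − 2916a³    [combine like terms]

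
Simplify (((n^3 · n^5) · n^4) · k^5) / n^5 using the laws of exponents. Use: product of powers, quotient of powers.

k^5n^7

(((n^3 · n^5) · n^4) · k^5) / n^5
= ((n^8 · n^4) · k^5) / n^5    [product of powers]
= (n^12 · k^5) / n^5    [product of powers]
= k^5n^7    [quotient of powers]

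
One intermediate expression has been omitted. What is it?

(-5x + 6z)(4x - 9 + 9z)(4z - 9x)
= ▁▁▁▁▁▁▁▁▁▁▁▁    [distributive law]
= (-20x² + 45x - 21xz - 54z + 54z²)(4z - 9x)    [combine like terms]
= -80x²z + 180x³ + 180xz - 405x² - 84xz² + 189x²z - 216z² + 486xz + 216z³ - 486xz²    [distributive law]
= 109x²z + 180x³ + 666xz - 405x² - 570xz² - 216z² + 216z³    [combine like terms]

By distributive law:

(-20x² + 45x - 45xz + 24xz - 54z + 54z²)(4z - 9x)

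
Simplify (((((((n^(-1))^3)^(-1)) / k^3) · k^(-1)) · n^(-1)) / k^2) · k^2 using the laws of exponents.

(((((((n^(-1))^3)^(-1)) / k^3) · k^(-1)) · n^(-1)) / k^2) · k^2
= ((((((n^(-1))^(-3)) / k^3) · k^(-1)) · n^(-1)) / k^2) · k^2    [power of a power]
= ((((n^3 / k^3) · k^(-1)) · n^(-1)) / k^2) · k^2    [power of a power]
= k^(-4)n^2    [quotient of powers; product of powers]

k^(-4)n^2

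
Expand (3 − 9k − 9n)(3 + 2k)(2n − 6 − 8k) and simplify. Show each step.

180n − 54 + 54k + 282kn + 276k^2 + 108k^2n + 144k^3 − 54n^2 − 36kn^2

(3 − 9k − 9n)(3 + 2k)(2n − 6 − 8k)
= (9 + 6k − 27k − 18k^2 − 27n − 18kn)(2n − 6 − 8k)    [distributive law]
= (9 − 21k − 18k^2 − 27n − 18kn)(2n − 6 − 8k)    [combine like terms]
= 18n − 54 − 72k − 42kn + 126k + 168k^2 − 36k^2n + 108k^2 + 144k^3 − 54n^2 + 162n + 216kn − 36kn^2 + 108kn + 144k^2n    [distributive law]
= 180n − 54 + 54k + 282kn + 276k^2 + 108k^2n + 144k^3 − 54n^2 − 36kn^2    [combine like terms]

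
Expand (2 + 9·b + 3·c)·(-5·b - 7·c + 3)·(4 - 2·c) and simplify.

(2 + 9·b + 3·c)·(-5·b - 7·c + 3)·(4 - 2·c)
= (-10·b - 14·c + 6 - 45·b^2 - 63·b·c + 27·b - 15·b·c - 21·c^2 + 9·c)·(4 - 2·c)    [distributive law]
= (17·b - 5·c + 6 - 45·b^2 - 78·b·c - 21·c^2)·(4 - 2·c)    [combine like terms]
= 68·b - 34·b·c - 20·c + 10·c^2 + 24 - 12·c - 180·b^2 + 90·b^2·c - 312·b·c + 156·b·c^2 - 84·c^2 + 42·c^3    [distributive law]
= 68·b - 346·b·c - 32·c - 74·c^2 + 24 - 180·b^2 + 90·b^2·c + 156·b·c^2 + 42·c^3    [combine like terms]

68·b - 346·b·c - 32·c - 74·c^2 + 24 - 180·b^2 + 90·b^2·c + 156·b·c^2 + 42·c^3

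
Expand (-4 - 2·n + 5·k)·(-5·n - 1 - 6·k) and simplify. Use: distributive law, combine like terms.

22·n + 4 + 19·k + 10·n^2 - 13·k·n - 30·k^2

(-4 - 2·n + 5·k)·(-5·n - 1 - 6·k)
= 20·n + 4 + 24·k + 10·n^2 + 2·n + 12·k·n - 25·k·n - 5·k - 30·k^2    [distributive law]
= 22·n + 4 + 19·k + 10·n^2 - 13·k·n - 30·k^2    [combine like terms]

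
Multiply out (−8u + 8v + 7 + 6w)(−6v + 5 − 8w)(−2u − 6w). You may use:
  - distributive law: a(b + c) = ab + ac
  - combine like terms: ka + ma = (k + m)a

(−8u + 8v + 7 + 6w)(−6v + 5 − 8w)(−2u − 6w)
= (48uv − 40u + 64uw − 48v² + 40v − 64vw − 42v + 35 − 56w − 36vw + 30w − 48w²)(−2u − 6w)    [distributive law]
= (48uv − 40u + 64uw − 48v² − 2v − 100vw + 35 − 26w − 48w²)(−2u − 6w)    [combine like terms]
= −96u²v − 288uvw + 80u² + 240uw − 128u²w − 384uw² + 96uv² + 288v²w + 4uv + 12vw + 200uvw + 600vw² − 70u − 210w + 52uw + 156w² + 96uw² + 288w³    [distributive law]
= −96u²v − 88uvw + 80u² + 292uw − 128u²w − 288uw² + 96uv² + 288v²w + 4uv + 12vw + 600vw² − 70u − 210w + 156w² + 288w³    [combine like terms]

−96u²v − 88uvw + 80u² + 292uw − 128u²w − 288uw² + 96uv² + 288v²w + 4uv + 12vw + 600vw² − 70u − 210w + 156w² + 288w³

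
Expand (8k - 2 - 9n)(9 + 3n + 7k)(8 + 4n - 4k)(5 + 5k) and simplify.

(8k - 2 - 9n)(9 + 3n + 7k)(8 + 4n - 4k)(5 + 5k)
= (72k + 24kn + 56k^2 - 18 - 6n - 14k - 81n - 27n^2 - 63kn)(8 + 4n - 4k)(5 + 5k)    [distributive law]
= (58k - 39kn + 56k^2 - 18 - 87n - 27n^2)(8 + 4n - 4k)(5 + 5k)    [combine like terms]
= (464k + 232kn - 232k^2 - 312kn - 156kn^2 + 156k^2n + 448k^2 + 224k^2n - 224k^3 - 144 - 72n + 72k - 696n - 348n^2 + 348kn - 216n^2 - 108n^3 + 108kn^2)(5 + 5k)    [distributive law]
= (536k + 268kn + 216k^2 - 48kn^2 + 380k^2n - 224k^3 - 144 - 768n - 564n^2 - 108n^3)(5 + 5k)    [combine like terms]
= 2680k + 2680k^2 + 1340kn + 1340k^2n + 1080k^2 + 1080k^3 - 240kn^2 - 240k^2n^2 + 1900k^2n + 1900k^3n - 1120k^3 - 1120k^4 - 720 - 720k - 3840n - 3840kn - 2820n^2 - 2820kn^2 - 540n^3 - 540kn^3    [distributive law]
= 1960k + 3760k^2 - 2500kn + 3240k^2n - 40k^3 - 3060kn^2 - 240k^2n^2 + 1900k^3n - 1120k^4 - 720 - 3840n - 2820n^2 - 540n^3 - 540kn^3    [combine like terms]

1960k + 3760k^2 - 2500kn + 3240k^2n - 40k^3 - 3060kn^2 - 240k^2n^2 + 1900k^3n - 1120k^4 - 720 - 3840n - 2820n^2 - 540n^3 - 540kn^3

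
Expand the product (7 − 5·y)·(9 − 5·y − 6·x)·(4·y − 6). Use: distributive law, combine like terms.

(7 − 5·y)·(9 − 5·y − 6·x)·(4·y − 6)
= (63 − 35·y − 42·x − 45·y + 25·y² + 30·x·y)·(4·y − 6)    [distributive law]
= (63 − 80·y − 42·x + 25·y² + 30·x·y)·(4·y − 6)    [combine like terms]
= 252·y − 378 − 320·y² + 480·y − 168·x·y + 252·x + 100·y³ − 150·y² + 120·x·y² − 180·x·y    [distributive law]
= 732·y − 378 − 470·y² − 348·x·y + 252·x + 100·y³ + 120·x·y²    [combine like terms]

732·y − 378 − 470·y² − 348·x·y + 252·x + 100·y³ + 120·x·y²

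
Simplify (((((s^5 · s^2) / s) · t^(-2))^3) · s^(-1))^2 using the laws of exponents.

(((((s^5 · s^2) / s) · t^(-2))^3) · s^(-1))^2
= (((((s^5 · s^2) / s) · t^(-2))^3)^2) · ((s^(-1))^2)    [power of a product]
= ((((s^5 · s^2) / s) · t^(-2))^6) · ((s^(-1))^2)    [power of a power]
= ((((s^5 · s^2) / s)^6) · ((t^(-2))^6)) · ((s^(-1))^2)    [power of a product]
= ((((s^5 · s^2)^6) / (s^6)) · ((t^(-2))^6)) · ((s^(-1))^2)    [power of a quotient]
= (((((s^5)^6) · ((s^2)^6)) / (s^6)) · ((t^(-2))^6)) · ((s^(-1))^2)    [power of a product]
= (((s^30 · ((s^2)^6)) / (s^6)) · ((t^(-2))^6)) · ((s^(-1))^2)    [power of a power]
= (((s^30 · s^12) / (s^6)) · ((t^(-2))^6)) · ((s^(-1))^2)    [power of a power]
= ((s^42 / (s^6)) · ((t^(-2))^6)) · ((s^(-1))^2)    [product of powers]
= (s^36 · ((t^(-2))^6)) · ((s^(-1))^2)    [quotient of powers]
= (s^36 · t^(-12)) · ((s^(-1))^2)    [power of a power]
= (s^36 · t^(-12)) · s^(-2)    [power of a power]
= s^34t^(-12)    [product of powers]

s^34t^(-12)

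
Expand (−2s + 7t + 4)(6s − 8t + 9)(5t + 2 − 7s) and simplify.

−466s^2t − 66s^2 + 84s^3 + 682st^2 − 71st − 240s − 280t^3 + 43t^2 + 242t + 72

(−2s + 7t + 4)(6s − 8t + 9)(5t + 2 − 7s)
= (−12s^2 + 16st − 18s + 42st − 56t^2 + 63t + 24s − 32t + 36)(5t + 2 − 7s)    [distributive law]
= (−12s^2 + 58st + 6s − 56t^2 + 31t + 36)(5t + 2 − 7s)    [combine like terms]
= −60s^2t − 24s^2 + 84s^3 + 290st^2 + 116st − 406s^2t + 30st + 12s − 42s^2 − 280t^3 − 112t^2 + 392st^2 + 155t^2 + 62t − 217st + 180t + 72 − 252s    [distributive law]
= −466s^2t − 66s^2 + 84s^3 + 682st^2 − 71st − 240s − 280t^3 + 43t^2 + 242t + 72    [combine like terms]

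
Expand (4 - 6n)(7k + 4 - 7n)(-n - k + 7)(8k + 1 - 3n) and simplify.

-2034k²n - 3850kn + 3578kn² - 224k³ + 1412k² + 1076k - 716n + 1486n² + 112 - 1080n³ + 336k³n - 126k²n² - 336kn³ + 126n⁴

(4 - 6n)(7k + 4 - 7n)(-n - k + 7)(8k + 1 - 3n)
= (28k + 16 - 28n - 42kn - 24n + 42n²)(-n - k + 7)(8k + 1 - 3n)    [distributive law]
= (28k + 16 - 52n - 42kn + 42n²)(-n - k + 7)(8k + 1 - 3n)    [combine like terms]
= (-28kn - 28k² + 196k - 16n - 16k + 112 + 52n² + 52kn - 364n + 42kn² + 42k²n - 294kn - 42n³ - 42kn² + 294n²)(8k + 1 - 3n)    [distributive law]
= (-270kn - 28k² + 180k - 380n + 112 + 346n² + 42k²n - 42n³)(8k + 1 - 3n)    [combine like terms]
= -2160k²n - 270kn + 810kn² - 224k³ - 28k² + 84k²n + 1440k² + 180k - 540kn - 3040kn - 380n + 1140n² + 896k + 112 - 336n + 2768kn² + 346n² - 1038n³ + 336k³n + 42k²n - 126k²n² - 336kn³ - 42n³ + 126n⁴    [distributive law]
= -2034k²n - 3850kn + 3578kn² - 224k³ + 1412k² + 1076k - 716n + 1486n² + 112 - 1080n³ + 336k³n - 126k²n² - 336kn³ + 126n⁴    [combine like terms]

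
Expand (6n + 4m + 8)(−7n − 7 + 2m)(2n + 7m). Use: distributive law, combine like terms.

(6n + 4m + 8)(−7n − 7 + 2m)(2n + 7m)
= (−42n² − 42n + 12mn − 28mn − 28m + 8m² − 56n − 56 + 16m)(2n + 7m)    [distributive law]
= (−42n² − 98n − 16mn − 12m + 8m² − 56)(2n + 7m)    [combine like terms]
= −84n³ − 294mn² − 196n² − 686mn − 32mn² − 112m²n − 24mn − 84m² + 16m²n + 56m³ − 112n − 392m    [distributive law]
= −84n³ − 326mn² − 196n² − 710mn − 96m²n − 84m² + 56m³ − 112n − 392m    [combine like terms]

−84n³ − 326mn² − 196n² − 710mn − 96m²n − 84m² + 56m³ − 112n − 392m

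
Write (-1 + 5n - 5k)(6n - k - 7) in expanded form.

(-1 + 5n - 5k)(6n - k - 7)
= -6n + k + 7 + 30n^2 - 5kn - 35n - 30kn + 5k^2 + 35k    [distributive law]
= -41n + 36k + 7 + 30n^2 - 35kn + 5k^2    [combine like terms]

-41n + 36k + 7 + 30n^2 - 35kn + 5k^2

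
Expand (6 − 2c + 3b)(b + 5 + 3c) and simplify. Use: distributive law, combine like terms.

(6 − 2c + 3b)(b + 5 + 3c)
= 6b + 30 + 18c − 2bc − 10c − 6c² + 3b² + 15b + 9bc    [distributive law]
= 21b + 30 + 8c + 7bc − 6c² + 3b²    [combine like terms]

21b + 30 + 8c + 7bc − 6c² + 3b²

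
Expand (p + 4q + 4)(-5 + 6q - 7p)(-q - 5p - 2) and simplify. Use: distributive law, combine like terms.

57pq + 179p^2 + 166p - 98pq^2 + 117p^2q + 35p^3 - 52q^2 + 12q - 24q^3 + 40

(p + 4q + 4)(-5 + 6q - 7p)(-q - 5p - 2)
= (-5p + 6pq - 7p^2 - 20q + 24q^2 - 28pq - 20 + 24q - 28p)(-q - 5p - 2)    [distributive law]
= (-33p - 22pq - 7p^2 + 4q + 24q^2 - 20)(-q - 5p - 2)    [combine like terms]
= 33pq + 165p^2 + 66p + 22pq^2 + 110p^2q + 44pq + 7p^2q + 35p^3 + 14p^2 - 4q^2 - 20pq - 8q - 24q^3 - 120pq^2 - 48q^2 + 20q + 100p + 40    [distributive law]
= 57pq + 179p^2 + 166p - 98pq^2 + 117p^2q + 35p^3 - 52q^2 + 12q - 24q^3 + 40    [combine like terms]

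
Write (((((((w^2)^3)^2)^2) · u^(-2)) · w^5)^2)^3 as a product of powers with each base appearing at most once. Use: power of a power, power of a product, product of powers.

u^(-12)·w^174

(((((((w^2)^3)^2)^2) · u^(-2)) · w^5)^2)^3
= ((((((w^2)^3)^2)^2) · u^(-2)) · w^5)^6    [power of a power]
= ((((((w^2)^3)^2)^2) · u^(-2))^6) · ((w^5)^6)    [power of a product]
= ((((((w^2)^3)^2)^2)^6) · ((u^(-2))^6)) · ((w^5)^6)    [power of a product]
= (((((w^2)^3)^2)^12) · ((u^(-2))^6)) · ((w^5)^6)    [power of a power]
= ((((w^2)^3)^24) · ((u^(-2))^6)) · ((w^5)^6)    [power of a power]
= (((w^2)^72) · ((u^(-2))^6)) · ((w^5)^6)    [power of a power]
= (w^144 · ((u^(-2))^6)) · ((w^5)^6)    [power of a power]
= (w^144 · u^(-12)) · ((w^5)^6)    [power of a power]
= (w^144 · u^(-12)) · w^30    [power of a power]
= u^(-12)·w^174    [product of powers]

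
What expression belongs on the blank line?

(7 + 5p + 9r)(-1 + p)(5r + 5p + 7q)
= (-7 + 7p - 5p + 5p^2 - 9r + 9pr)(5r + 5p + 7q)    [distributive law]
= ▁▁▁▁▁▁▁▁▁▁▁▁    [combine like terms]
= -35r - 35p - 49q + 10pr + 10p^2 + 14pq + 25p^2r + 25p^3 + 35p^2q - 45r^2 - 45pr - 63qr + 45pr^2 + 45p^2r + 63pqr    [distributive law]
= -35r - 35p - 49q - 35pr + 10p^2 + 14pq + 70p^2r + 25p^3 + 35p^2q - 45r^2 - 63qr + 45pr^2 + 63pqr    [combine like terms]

Applying combine like terms to the line above:

(-7 + 2p + 5p^2 - 9r + 9pr)(5r + 5p + 7q)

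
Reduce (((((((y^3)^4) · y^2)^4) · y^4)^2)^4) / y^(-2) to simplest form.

y^482

(((((((y^3)^4) · y^2)^4) · y^4)^2)^4) / y^(-2)
= ((((((y^3)^4) · y^2)^4) · y^4)^8) / y^(-2)    [power of a power]
= ((((((y^3)^4) · y^2)^4)^8) · ((y^4)^8)) / y^(-2)    [power of a product]
= (((((y^3)^4) · y^2)^32) · ((y^4)^8)) / y^(-2)    [power of a power]
= (((((y^3)^4)^32) · ((y^2)^32)) · ((y^4)^8)) / y^(-2)    [power of a product]
= ((((y^3)^128) · ((y^2)^32)) · ((y^4)^8)) / y^(-2)    [power of a power]
= ((y^384 · ((y^2)^32)) · ((y^4)^8)) / y^(-2)    [power of a power]
= ((y^384 · y^64) · ((y^4)^8)) / y^(-2)    [power of a power]
= (y^448 · ((y^4)^8)) / y^(-2)    [product of powers]
= (y^448 · y^32) / y^(-2)    [power of a power]
= y^480 / y^(-2)    [product of powers]
= y^482    [quotient of powers]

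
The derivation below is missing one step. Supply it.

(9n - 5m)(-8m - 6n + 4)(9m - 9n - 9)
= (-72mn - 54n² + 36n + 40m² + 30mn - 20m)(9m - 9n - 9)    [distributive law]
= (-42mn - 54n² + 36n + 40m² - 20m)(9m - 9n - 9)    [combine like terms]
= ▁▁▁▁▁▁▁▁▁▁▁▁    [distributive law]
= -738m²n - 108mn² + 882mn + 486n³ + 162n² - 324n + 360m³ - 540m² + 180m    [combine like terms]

After distributive law, the bracketed line is:

-378m²n + 378mn² + 378mn - 486mn² + 486n³ + 486n² + 324mn - 324n² - 324n + 360m³ - 360m²n - 360m² - 180m² + 180mn + 180m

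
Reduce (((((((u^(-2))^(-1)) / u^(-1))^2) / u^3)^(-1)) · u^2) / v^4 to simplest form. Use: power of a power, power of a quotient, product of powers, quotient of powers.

(((((((u^(-2))^(-1)) / u^(-1))^2) / u^3)^(-1)) · u^2) / v^4
= (((((((u^(-2))^(-1)) / u^(-1))^2)^(-1)) / ((u^3)^(-1))) · u^2) / v^4    [power of a quotient]
= ((((((u^(-2))^(-1)) / u^(-1))^(-2)) / ((u^3)^(-1))) · u^2) / v^4    [power of a power]
= ((((((u^(-2))^(-1))^(-2)) / ((u^(-1))^(-2))) / ((u^3)^(-1))) · u^2) / v^4    [power of a quotient]
= (((((u^(-2))^2) / ((u^(-1))^(-2))) / ((u^3)^(-1))) · u^2) / v^4    [power of a power]
= (((u^(-4) / ((u^(-1))^(-2))) / ((u^3)^(-1))) · u^2) / v^4    [power of a power]
= (((u^(-4) / u^2) / ((u^3)^(-1))) · u^2) / v^4    [power of a power]
= ((u^(-6) / ((u^3)^(-1))) · u^2) / v^4    [quotient of powers]
= ((u^(-6) / u^(-3)) · u^2) / v^4    [power of a power]
= (u^(-3) · u^2) / v^4    [quotient of powers]
= u^(-1) / v^4    [product of powers]
= u^(-1)·v^(-4)    [quotient of powers]

u^(-1)·v^(-4)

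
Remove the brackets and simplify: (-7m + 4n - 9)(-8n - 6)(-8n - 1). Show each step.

(-7m + 4n - 9)(-8n - 6)(-8n - 1)
= (56mn + 42m - 32n^2 - 24n + 72n + 54)(-8n - 1)    [distributive law]
= (56mn + 42m - 32n^2 + 48n + 54)(-8n - 1)    [combine like terms]
= -448mn^2 - 56mn - 336mn - 42m + 256n^3 + 32n^2 - 384n^2 - 48n - 432n - 54    [distributive law]
= -448mn^2 - 392mn - 42m + 256n^3 - 352n^2 - 480n - 54    [combine like terms]

-448mn^2 - 392mn - 42m + 256n^3 - 352n^2 - 480n - 54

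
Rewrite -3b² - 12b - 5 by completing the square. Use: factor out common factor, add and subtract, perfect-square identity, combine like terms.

-3b² - 12b - 5
= -3(b² + 4b) - 5    [factor out -3 from the b-terms]
= -3(b² + 4b + 4 - 4) - 5    [add and subtract 4 inside the bracket]
= -3(b + 2)² + 12 - 5    [perfect-square identity]
= -3(b + 2)² + 7    [combine constants]

-3(b + 2)² + 7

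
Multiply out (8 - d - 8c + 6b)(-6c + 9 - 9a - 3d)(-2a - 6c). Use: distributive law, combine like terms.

(8 - d - 8c + 6b)(-6c + 9 - 9a - 3d)(-2a - 6c)
= (-48c + 72 - 72a - 24d + 6cd - 9d + 9ad + 3d² + 48c² - 72c + 72ac + 24cd - 36bc + 54b - 54ab - 18bd)(-2a - 6c)    [distributive law]
= (-120c + 72 - 72a - 33d + 30cd + 9ad + 3d² + 48c² + 72ac - 36bc + 54b - 54ab - 18bd)(-2a - 6c)    [combine like terms]
= 240ac + 720c² - 144a - 432c + 144a² + 432ac + 66ad + 198cd - 60acd - 180c²d - 18a²d - 54acd - 6ad² - 18cd² - 96ac² - 288c³ - 144a²c - 432ac² + 72abc + 216bc² - 108ab - 324bc + 108a²b + 324abc + 36abd + 108bcd    [distributive law]
= 672ac + 720c² - 144a - 432c + 144a² + 66ad + 198cd - 114acd - 180c²d - 18a²d - 6ad² - 18cd² - 528ac² - 288c³ - 144a²c + 396abc + 216bc² - 108ab - 324bc + 108a²b + 36abd + 108bcd    [combine like terms]

672ac + 720c² - 144a - 432c + 144a² + 66ad + 198cd - 114acd - 180c²d - 18a²d - 6ad² - 18cd² - 528ac² - 288c³ - 144a²c + 396abc + 216bc² - 108ab - 324bc + 108a²b + 36abd + 108bcd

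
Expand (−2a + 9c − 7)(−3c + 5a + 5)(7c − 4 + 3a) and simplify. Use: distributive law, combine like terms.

(−2a + 9c − 7)(−3c + 5a + 5)(7c − 4 + 3a)
= (6ac − 10a^2 − 10a − 27c^2 + 45ac + 45c + 21c − 35a − 35)(7c − 4 + 3a)    [distributive law]
= (51ac − 10a^2 − 45a − 27c^2 + 66c − 35)(7c − 4 + 3a)    [combine like terms]
= 357ac^2 − 204ac + 153a^2c − 70a^2c + 40a^2 − 30a^3 − 315ac + 180a − 135a^2 − 189c^3 + 108c^2 − 81ac^2 + 462c^2 − 264c + 198ac − 245c + 140 − 105a    [distributive law]
= 276ac^2 − 321ac + 83a^2c − 95a^2 − 30a^3 + 75a − 189c^3 + 570c^2 − 509c + 140    [combine like terms]

276ac^2 − 321ac + 83a^2c − 95a^2 − 30a^3 + 75a − 189c^3 + 570c^2 − 509c + 140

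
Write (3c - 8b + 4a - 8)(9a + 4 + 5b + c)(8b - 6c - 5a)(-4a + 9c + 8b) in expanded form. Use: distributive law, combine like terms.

-136a^2bc + 3189abc^2 + 1072ab^2c - 2535a^2c^2 - 1737ac^3 - 136a^3c - 120abc + 3984bc^2 - 1472b^2c + 2940ac^2 - 216c^3 + 1256a^2c + 2520b^2c^2 - 512b^3c - 306bc^3 - 162c^4 + 5248a^2b^2 - 448ab^3 - 3632a^3b + 1600ab^2 - 4608b^3 + 2592a^2b - 2560b^4 + 720a^4 - 1120a^3 + 2304ab - 768bc - 2048b^2 + 672ac + 1728c^2 - 640a^2

(3c - 8b + 4a - 8)(9a + 4 + 5b + c)(8b - 6c - 5a)(-4a + 9c + 8b)
= (27ac + 12c + 15bc + 3c^2 - 72ab - 32b - 40b^2 - 8bc + 36a^2 + 16a + 20ab + 4ac - 72a - 32 - 40b - 8c)(8b - 6c - 5a)(-4a + 9c + 8b)    [distributive law]
= (31ac + 4c + 7bc + 3c^2 - 52ab - 72b - 40b^2 + 36a^2 - 56a - 32)(8b - 6c - 5a)(-4a + 9c + 8b)    [combine like terms]
= (248abc - 186ac^2 - 155a^2c + 32bc - 24c^2 - 20ac + 56b^2c - 42bc^2 - 35abc + 24bc^2 - 18c^3 - 15ac^2 - 416ab^2 + 312abc + 260a^2b - 576b^2 + 432bc + 360ab - 320b^3 + 240b^2c + 200ab^2 + 288a^2b - 216a^2c - 180a^3 - 448ab + 336ac + 280a^2 - 256b + 192c + 160a)(-4a + 9c + 8b)    [distributive law]
= (525abc - 201ac^2 - 371a^2c + 464bc - 24c^2 + 316ac + 296b^2c - 18bc^2 - 18c^3 - 216ab^2 + 548a^2b - 576b^2 - 88ab - 320b^3 - 180a^3 + 280a^2 - 256b + 192c + 160a)(-4a + 9c + 8b)    [combine like terms]
= -2100a^2bc + 4725abc^2 + 4200ab^2c + 804a^2c^2 - 1809ac^3 - 1608abc^2 + 1484a^3c - 3339a^2c^2 - 2968a^2bc - 1856abc + 4176bc^2 + 3712b^2c + 96ac^2 - 216c^3 - 192bc^2 - 1264a^2c + 2844ac^2 + 2528abc - 1184ab^2c + 2664b^2c^2 + 2368b^3c + 72abc^2 - 162bc^3 - 144b^2c^2 + 72ac^3 - 162c^4 - 144bc^3 + 864a^2b^2 - 1944ab^2c - 1728ab^3 - 2192a^3b + 4932a^2bc + 4384a^2b^2 + 2304ab^2 - 5184b^2c - 4608b^3 + 352a^2b - 792abc - 704ab^2 + 1280ab^3 - 2880b^3c - 2560b^4 + 720a^4 - 1620a^3c - 1440a^3b - 1120a^3 + 2520a^2c + 2240a^2b + 1024ab - 2304bc - 2048b^2 - 768ac + 1728c^2 + 1536bc - 640a^2 + 1440ac + 1280ab    [distributive law]
= -136a^2bc + 3189abc^2 + 1072ab^2c - 2535a^2c^2 - 1737ac^3 - 136a^3c - 120abc + 3984bc^2 - 1472b^2c + 2940ac^2 - 216c^3 + 1256a^2c + 2520b^2c^2 - 512b^3c - 306bc^3 - 162c^4 + 5248a^2b^2 - 448ab^3 - 3632a^3b + 1600ab^2 - 4608b^3 + 2592a^2b - 2560b^4 + 720a^4 - 1120a^3 + 2304ab - 768bc - 2048b^2 + 672ac + 1728c^2 - 640a^2    [combine like terms]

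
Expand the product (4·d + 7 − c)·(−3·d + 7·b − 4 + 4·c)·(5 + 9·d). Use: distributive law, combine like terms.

−393·d² − 108·d³ + 581·b·d + 252·b·d² − 437·d + 383·c·d + 171·c·d² + 245·b − 140 + 160·c − 35·b·c − 63·b·c·d − 20·c² − 36·c²·d

(4·d + 7 − c)·(−3·d + 7·b − 4 + 4·c)·(5 + 9·d)
= (−12·d² + 28·b·d − 16·d + 16·c·d − 21·d + 49·b − 28 + 28·c + 3·c·d − 7·b·c + 4·c − 4·c²)·(5 + 9·d)    [distributive law]
= (−12·d² + 28·b·d − 37·d + 19·c·d + 49·b − 28 + 32·c − 7·b·c − 4·c²)·(5 + 9·d)    [combine like terms]
= −60·d² − 108·d³ + 140·b·d + 252·b·d² − 185·d − 333·d² + 95·c·d + 171·c·d² + 245·b + 441·b·d − 140 − 252·d + 160·c + 288·c·d − 35·b·c − 63·b·c·d − 20·c² − 36·c²·d    [distributive law]
= −393·d² − 108·d³ + 581·b·d + 252·b·d² − 437·d + 383·c·d + 171·c·d² + 245·b − 140 + 160·c − 35·b·c − 63·b·c·d − 20·c² − 36·c²·d    [combine like terms]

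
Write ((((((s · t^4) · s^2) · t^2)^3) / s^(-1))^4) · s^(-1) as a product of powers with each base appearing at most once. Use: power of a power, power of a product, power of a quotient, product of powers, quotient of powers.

((((((s · t^4) · s^2) · t^2)^3) / s^(-1))^4) · s^(-1)
= ((((((s · t^4) · s^2) · t^2)^3)^4) / ((s^(-1))^4)) · s^(-1)    [power of a quotient]
= (((((s · t^4) · s^2) · t^2)^12) / ((s^(-1))^4)) · s^(-1)    [power of a power]
= (((((s · t^4) · s^2)^12) · ((t^2)^12)) / ((s^(-1))^4)) · s^(-1)    [power of a product]
= (((((s · t^4)^12) · ((s^2)^12)) · ((t^2)^12)) / ((s^(-1))^4)) · s^(-1)    [power of a product]
= (((((s^12) · ((t^4)^12)) · ((s^2)^12)) · ((t^2)^12)) / ((s^(-1))^4)) · s^(-1)    [power of a product]
= ((((s^12 · t^48) · ((s^2)^12)) · ((t^2)^12)) / ((s^(-1))^4)) · s^(-1)    [power of a power]
= ((((s^12 · t^48) · s^24) · ((t^2)^12)) / ((s^(-1))^4)) · s^(-1)    [power of a power]
= ((((s^12 · t^48) · s^24) · t^24) / ((s^(-1))^4)) · s^(-1)    [power of a power]
= ((((s^12 · t^48) · s^24) · t^24) / s^(-4)) · s^(-1)    [power of a power]
= s^39t^72    [quotient of powers; product of powers]

s^39t^72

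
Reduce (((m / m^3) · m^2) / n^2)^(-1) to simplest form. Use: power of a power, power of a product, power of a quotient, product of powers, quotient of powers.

n^2

(((m / m^3) · m^2) / n^2)^(-1)
= (((m / m^3) · m^2)^(-1)) / ((n^2)^(-1))    [power of a quotient]
= (((m / m^3)^(-1)) · ((m^2)^(-1))) / ((n^2)^(-1))    [power of a product]
= (((m^(-1)) / ((m^3)^(-1))) · ((m^2)^(-1))) / ((n^2)^(-1))    [power of a quotient]
= ((m^(-1) / m^(-3)) · ((m^2)^(-1))) / ((n^2)^(-1))    [power of a power]
= (m^2 · ((m^2)^(-1))) / ((n^2)^(-1))    [quotient of powers]
= (m^2 · m^(-2)) / ((n^2)^(-1))    [power of a power]
= m^0 / ((n^2)^(-1))    [product of powers]
= m^0 / n^(-2)    [power of a power]
= n^2    [quotient of powers]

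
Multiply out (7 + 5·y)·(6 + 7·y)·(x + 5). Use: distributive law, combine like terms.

42·x + 210 + 79·x·y + 395·y + 35·x·y^2 + 175·y^2

(7 + 5·y)·(6 + 7·y)·(x + 5)
= (42 + 49·y + 30·y + 35·y^2)·(x + 5)    [distributive law]
= (42 + 79·y + 35·y^2)·(x + 5)    [combine like terms]
= 42·x + 210 + 79·x·y + 395·y + 35·x·y^2 + 175·y^2    [distributive law]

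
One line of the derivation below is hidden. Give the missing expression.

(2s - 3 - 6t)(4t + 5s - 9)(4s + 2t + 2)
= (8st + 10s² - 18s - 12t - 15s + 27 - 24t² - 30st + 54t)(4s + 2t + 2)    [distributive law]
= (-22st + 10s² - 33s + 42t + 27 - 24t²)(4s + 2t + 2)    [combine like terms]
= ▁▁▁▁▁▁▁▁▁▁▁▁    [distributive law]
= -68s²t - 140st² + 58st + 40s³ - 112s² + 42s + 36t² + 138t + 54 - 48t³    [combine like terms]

Applying distributive law to the line above:

-88s²t - 44st² - 44st + 40s³ + 20s²t + 20s² - 132s² - 66st - 66s + 168st + 84t² + 84t + 108s + 54t + 54 - 96st² - 48t³ - 48t²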